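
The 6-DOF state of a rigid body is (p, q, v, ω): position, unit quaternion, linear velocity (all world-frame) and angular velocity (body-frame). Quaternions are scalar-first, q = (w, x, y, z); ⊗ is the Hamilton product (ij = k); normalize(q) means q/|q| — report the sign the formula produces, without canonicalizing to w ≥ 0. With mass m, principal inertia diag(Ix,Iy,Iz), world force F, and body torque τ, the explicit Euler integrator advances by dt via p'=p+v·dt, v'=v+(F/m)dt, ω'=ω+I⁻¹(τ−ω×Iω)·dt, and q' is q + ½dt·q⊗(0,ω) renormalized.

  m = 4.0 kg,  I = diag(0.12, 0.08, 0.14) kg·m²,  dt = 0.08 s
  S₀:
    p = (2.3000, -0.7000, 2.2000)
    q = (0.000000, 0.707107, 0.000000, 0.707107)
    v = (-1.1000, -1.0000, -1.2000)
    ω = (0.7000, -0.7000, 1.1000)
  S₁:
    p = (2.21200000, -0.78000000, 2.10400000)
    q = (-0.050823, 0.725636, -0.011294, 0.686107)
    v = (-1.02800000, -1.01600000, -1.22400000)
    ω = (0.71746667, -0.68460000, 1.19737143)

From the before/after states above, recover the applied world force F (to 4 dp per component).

v₁ − v₀ = (0.07200000, -0.01600000, -0.02400000)
m·(v₁−v₀)/dt = (3.6000, -0.8000, -1.2000)

F = (3.6000, -0.8000, -1.2000)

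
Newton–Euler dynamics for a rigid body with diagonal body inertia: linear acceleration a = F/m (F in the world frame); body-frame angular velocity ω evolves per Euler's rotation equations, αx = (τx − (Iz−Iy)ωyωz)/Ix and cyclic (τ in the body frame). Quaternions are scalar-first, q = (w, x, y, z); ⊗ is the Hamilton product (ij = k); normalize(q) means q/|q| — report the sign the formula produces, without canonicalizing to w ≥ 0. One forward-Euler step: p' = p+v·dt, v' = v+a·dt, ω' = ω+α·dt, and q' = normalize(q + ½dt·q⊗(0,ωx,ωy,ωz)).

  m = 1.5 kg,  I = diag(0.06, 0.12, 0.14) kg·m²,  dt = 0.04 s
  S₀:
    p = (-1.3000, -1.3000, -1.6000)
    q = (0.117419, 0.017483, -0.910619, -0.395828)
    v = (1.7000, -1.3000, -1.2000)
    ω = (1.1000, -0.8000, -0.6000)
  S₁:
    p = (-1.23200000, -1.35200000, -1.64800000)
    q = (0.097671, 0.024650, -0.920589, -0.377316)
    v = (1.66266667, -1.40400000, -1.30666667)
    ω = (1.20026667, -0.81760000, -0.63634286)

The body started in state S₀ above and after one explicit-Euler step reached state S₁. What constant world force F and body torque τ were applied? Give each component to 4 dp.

Δω = ω₁−ω₀ = (0.10026667, -0.01760000, -0.03634286)
gyro term ω₀×Iω₀ = (0.0096, 0.0528, -0.0528)
I·α + gyro = (0.1600, 0.0000, -0.1800)
Δv = v₁−v₀ = (-0.03733333, -0.10400000, -0.10666667)
F = m·Δv/dt = (-1.4000, -3.9000, -4.0000)

F = (-1.4000, -3.9000, -4.0000)
τ = (0.1600, 0.0000, -0.1800)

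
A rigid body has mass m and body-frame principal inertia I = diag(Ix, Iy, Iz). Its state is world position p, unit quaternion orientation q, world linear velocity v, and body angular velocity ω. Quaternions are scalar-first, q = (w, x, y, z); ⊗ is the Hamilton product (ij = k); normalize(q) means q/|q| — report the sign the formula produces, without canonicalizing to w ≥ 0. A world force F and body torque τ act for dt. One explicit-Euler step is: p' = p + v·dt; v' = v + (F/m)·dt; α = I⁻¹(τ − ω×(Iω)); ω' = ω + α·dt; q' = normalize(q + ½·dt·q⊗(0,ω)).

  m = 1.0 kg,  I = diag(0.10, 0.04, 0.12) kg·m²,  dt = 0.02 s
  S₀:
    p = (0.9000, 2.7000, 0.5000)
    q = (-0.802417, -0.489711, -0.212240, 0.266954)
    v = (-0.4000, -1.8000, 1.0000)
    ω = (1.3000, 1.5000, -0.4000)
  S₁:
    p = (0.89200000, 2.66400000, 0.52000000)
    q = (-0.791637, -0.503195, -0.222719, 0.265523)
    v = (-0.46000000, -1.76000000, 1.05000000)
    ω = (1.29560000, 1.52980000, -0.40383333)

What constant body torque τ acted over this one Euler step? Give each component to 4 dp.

ω₁ − ω₀ = (-0.00440000, 0.02980000, -0.00383333)
precession coupling = (-0.0480, 0.0104, -0.1170)
τ = I·(Δω/dt) + ω₀×(Iω₀) = (-0.0700, 0.0700, -0.1400)

τ = (-0.0700, 0.0700, -0.1400)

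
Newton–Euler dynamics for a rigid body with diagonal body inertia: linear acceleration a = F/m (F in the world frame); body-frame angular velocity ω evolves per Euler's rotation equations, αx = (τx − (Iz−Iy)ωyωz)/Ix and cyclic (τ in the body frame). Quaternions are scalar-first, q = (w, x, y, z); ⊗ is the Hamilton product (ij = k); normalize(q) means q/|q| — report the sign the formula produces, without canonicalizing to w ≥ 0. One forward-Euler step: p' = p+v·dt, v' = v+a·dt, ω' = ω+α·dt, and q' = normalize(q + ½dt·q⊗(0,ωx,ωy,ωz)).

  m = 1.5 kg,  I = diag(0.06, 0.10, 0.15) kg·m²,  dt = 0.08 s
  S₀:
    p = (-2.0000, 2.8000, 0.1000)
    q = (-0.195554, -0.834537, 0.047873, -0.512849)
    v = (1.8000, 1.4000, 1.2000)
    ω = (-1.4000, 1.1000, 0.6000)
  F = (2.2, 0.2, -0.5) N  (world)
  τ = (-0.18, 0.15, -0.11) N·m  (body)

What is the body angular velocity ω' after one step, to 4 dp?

ω' = (-1.6840, 1.1595, 0.5742)

ω×(Iω) gyroscopic = (0.0330, 0.0756, -0.0616)
α = I⁻¹(τ − ω×Iω) = (-3.5500, 0.7440, -0.3227)
ω + α·dt = (-1.6840, 1.1595, 0.5742)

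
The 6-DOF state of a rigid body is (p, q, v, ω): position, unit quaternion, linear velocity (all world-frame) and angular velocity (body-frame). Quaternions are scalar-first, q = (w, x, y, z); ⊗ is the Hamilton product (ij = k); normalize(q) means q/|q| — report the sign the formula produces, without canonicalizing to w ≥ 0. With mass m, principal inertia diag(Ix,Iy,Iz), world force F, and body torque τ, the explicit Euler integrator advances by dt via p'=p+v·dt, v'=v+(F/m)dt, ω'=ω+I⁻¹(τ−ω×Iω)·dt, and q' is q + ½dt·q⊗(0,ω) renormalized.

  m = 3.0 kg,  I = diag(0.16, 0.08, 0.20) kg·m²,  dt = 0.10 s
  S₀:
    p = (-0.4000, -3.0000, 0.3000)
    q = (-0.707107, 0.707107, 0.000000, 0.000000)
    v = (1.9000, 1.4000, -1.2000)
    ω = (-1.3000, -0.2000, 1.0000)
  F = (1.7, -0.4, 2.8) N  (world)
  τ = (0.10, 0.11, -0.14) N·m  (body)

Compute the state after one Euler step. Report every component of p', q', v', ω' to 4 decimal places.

p' = (-0.2100, -2.8600, 0.1800)
q' = (-0.6589, 0.7505, -0.0282, -0.0423)
v' = (1.9567, 1.3867, -1.1067)
ω' = (-1.2225, -0.1275, 0.9404)

gyro term ω×Iω = (-0.0240, 0.0520, -0.0208)
angular accel α = (0.7750, 0.7250, -0.5960)
ω + α·dt = (-1.2225, -0.1275, 0.9404)
Hamilton product q⊗(0,ω) = (0.9192391, 0.9192391, -0.5656856, -0.8485284)
q' = normalize(q + ½dt·q⊗(0,ω)) = (-0.6589, 0.7505, -0.0282, -0.0423)
linear accel F/m = (0.5667, -0.1333, 0.9333)
p + v·dt = (-0.2100, -2.8600, 0.1800)
v + (F/m)dt = (1.9567, 1.3867, -1.1067)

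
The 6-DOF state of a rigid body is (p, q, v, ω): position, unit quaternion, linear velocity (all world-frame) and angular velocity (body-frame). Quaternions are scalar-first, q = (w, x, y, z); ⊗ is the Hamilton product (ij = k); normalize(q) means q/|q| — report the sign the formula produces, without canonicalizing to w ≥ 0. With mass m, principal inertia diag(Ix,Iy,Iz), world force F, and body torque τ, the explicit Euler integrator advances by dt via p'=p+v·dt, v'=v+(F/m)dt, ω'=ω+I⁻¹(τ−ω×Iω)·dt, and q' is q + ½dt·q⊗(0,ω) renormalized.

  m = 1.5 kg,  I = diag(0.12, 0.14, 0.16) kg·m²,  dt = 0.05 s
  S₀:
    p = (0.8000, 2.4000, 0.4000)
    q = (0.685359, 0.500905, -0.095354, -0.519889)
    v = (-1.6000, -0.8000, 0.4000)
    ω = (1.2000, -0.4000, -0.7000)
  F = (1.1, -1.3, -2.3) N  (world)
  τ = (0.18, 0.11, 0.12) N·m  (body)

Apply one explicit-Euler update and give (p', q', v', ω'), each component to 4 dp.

a = F/m = (0.7333, -0.8667, -1.5333)
p + v·dt = (0.7200, 2.3600, 0.4200)
new velocity v' = (-1.5633, -0.8433, 0.3233)
precession coupling ω×(Iω) = (0.0056, 0.0336, -0.0096)
α = I⁻¹(τ − ω×Iω) = (1.4533, 0.5457, 0.8100)
ω' = ω + α·dt = (1.2727, -0.3727, -0.6595)
Hamilton product q⊗(0,ω) = (-1.0031499, 0.6812230, -0.5473769, -0.5656885)
q' = normalize(q + ½dt·q⊗(0,ω)) = (0.6598, 0.5176, -0.1090, -0.5337)

p' = (0.7200, 2.3600, 0.4200)
q' = (0.6598, 0.5176, -0.1090, -0.5337)
v' = (-1.5633, -0.8433, 0.3233)
ω' = (1.2727, -0.3727, -0.6595)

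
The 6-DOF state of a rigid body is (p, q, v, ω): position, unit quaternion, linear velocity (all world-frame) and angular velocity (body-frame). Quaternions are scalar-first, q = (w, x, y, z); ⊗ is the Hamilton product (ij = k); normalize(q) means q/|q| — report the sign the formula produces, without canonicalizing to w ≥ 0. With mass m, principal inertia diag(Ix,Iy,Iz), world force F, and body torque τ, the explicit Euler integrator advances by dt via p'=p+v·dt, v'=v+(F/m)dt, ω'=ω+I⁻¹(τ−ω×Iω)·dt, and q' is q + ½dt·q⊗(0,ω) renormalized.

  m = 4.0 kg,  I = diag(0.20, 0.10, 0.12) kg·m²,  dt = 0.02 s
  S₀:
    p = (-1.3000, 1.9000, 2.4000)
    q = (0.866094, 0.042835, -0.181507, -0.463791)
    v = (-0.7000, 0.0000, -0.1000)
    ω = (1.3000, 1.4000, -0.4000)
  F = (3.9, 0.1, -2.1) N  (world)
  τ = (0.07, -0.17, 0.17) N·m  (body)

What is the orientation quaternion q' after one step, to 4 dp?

2q̇ = q⊗(0,ω) = (0.0129079, 1.8478324, 0.6267373, -0.0505095)
q' = normalize(q + ½dt·q⊗(0,ω)) = (0.8661, 0.0613, -0.1752, -0.4642)

q' = (0.8661, 0.0613, -0.1752, -0.4642)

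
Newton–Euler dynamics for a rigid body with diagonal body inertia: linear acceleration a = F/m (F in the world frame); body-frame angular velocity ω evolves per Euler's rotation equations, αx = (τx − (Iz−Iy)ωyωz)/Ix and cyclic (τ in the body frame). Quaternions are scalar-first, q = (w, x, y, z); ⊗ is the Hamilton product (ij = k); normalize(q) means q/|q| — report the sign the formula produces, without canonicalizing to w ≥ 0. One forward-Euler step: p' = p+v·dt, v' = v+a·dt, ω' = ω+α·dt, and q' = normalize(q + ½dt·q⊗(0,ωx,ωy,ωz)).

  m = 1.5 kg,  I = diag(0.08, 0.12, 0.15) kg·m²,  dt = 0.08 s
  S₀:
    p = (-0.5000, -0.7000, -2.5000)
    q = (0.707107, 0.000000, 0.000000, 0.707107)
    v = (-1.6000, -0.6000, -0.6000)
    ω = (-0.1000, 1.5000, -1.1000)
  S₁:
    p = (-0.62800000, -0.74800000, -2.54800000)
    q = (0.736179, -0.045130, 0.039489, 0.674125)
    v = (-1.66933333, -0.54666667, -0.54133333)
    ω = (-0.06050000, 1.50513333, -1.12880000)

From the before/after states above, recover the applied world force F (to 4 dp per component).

F = (-1.3000, 1.0000, 1.1000)

Δv = v₁−v₀ = (-0.06933333, 0.05333333, 0.05866667)
m·(v₁−v₀)/dt = (-1.3000, 1.0000, 1.1000)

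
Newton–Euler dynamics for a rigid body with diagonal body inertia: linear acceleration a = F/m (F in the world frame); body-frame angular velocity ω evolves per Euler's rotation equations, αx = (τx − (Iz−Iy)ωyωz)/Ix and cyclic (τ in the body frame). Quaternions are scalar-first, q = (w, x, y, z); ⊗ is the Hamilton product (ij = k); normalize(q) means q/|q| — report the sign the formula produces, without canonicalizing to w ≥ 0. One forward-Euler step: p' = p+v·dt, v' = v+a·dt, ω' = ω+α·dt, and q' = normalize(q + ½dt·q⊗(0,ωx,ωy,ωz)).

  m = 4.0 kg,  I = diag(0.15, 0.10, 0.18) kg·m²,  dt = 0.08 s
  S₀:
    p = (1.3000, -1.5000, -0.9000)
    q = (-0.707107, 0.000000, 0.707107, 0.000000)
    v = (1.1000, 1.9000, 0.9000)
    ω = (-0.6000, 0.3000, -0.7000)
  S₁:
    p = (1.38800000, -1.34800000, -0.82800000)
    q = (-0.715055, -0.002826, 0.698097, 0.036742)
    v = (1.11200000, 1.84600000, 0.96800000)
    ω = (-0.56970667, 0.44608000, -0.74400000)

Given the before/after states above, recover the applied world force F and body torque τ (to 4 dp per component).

F = (0.6000, -2.7000, 3.4000)
τ = (0.0400, 0.1700, -0.0900)

rate change Δω = (0.03029333, 0.14608000, -0.04400000)
I·α + gyro = (0.0400, 0.1700, -0.0900)
v₁ − v₀ = (0.01200000, -0.05400000, 0.06800000)
F = m·Δv/dt = (0.6000, -2.7000, 3.4000)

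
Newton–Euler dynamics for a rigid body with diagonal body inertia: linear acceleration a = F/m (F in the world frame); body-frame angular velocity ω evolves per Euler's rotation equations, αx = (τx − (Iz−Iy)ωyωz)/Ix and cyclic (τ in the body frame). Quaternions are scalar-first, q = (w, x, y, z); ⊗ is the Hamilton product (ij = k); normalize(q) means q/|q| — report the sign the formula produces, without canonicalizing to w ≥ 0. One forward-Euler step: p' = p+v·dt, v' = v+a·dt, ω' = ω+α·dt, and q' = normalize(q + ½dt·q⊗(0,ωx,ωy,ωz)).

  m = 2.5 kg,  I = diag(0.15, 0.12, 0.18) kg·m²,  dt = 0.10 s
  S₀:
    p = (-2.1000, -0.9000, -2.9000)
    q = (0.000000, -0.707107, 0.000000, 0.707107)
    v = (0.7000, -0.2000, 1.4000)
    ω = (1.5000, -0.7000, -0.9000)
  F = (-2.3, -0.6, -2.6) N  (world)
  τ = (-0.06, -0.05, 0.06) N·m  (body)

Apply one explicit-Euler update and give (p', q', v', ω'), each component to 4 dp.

angular accel α = (-0.6520, -0.7542, 0.1583)
ω' = ω + α·dt = (1.4348, -0.7754, -0.8842)
Hamilton product q⊗(0,ω) = (1.6970568, 0.4949749, 0.4242642, 0.4949749)
q' = normalize(q + ½dt·q⊗(0,ω)) = (0.0845, -0.6794, 0.0211, 0.7286)
a = (-0.9200, -0.2400, -1.0400)
new position p' = (-2.0300, -0.9200, -2.7600)
v' = v + a·dt = (0.6080, -0.2240, 1.2960)

p' = (-2.0300, -0.9200, -2.7600)
q' = (0.0845, -0.6794, 0.0211, 0.7286)
v' = (0.6080, -0.2240, 1.2960)
ω' = (1.4348, -0.7754, -0.8842)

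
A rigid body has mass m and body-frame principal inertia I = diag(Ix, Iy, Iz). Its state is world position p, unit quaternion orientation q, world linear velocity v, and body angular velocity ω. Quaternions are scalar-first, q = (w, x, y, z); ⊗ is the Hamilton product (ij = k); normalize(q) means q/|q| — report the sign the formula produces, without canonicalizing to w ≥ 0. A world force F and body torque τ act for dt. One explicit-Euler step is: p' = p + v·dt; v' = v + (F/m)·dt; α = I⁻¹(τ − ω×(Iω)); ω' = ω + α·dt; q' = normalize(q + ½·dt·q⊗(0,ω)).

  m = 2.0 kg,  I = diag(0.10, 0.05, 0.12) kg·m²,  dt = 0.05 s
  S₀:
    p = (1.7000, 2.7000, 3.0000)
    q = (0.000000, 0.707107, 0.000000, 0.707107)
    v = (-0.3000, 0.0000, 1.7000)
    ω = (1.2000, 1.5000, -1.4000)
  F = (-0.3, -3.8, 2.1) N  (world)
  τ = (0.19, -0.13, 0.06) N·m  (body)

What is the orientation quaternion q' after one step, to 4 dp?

q' = (0.0035, 0.6794, 0.0459, 0.7323)

Hamilton product q⊗(0,ω) = (0.1414214, -1.0606605, 1.8384782, 1.0606605)
q' = normalize(q + ½dt·q⊗(0,ω)) = (0.0035, 0.6794, 0.0459, 0.7323)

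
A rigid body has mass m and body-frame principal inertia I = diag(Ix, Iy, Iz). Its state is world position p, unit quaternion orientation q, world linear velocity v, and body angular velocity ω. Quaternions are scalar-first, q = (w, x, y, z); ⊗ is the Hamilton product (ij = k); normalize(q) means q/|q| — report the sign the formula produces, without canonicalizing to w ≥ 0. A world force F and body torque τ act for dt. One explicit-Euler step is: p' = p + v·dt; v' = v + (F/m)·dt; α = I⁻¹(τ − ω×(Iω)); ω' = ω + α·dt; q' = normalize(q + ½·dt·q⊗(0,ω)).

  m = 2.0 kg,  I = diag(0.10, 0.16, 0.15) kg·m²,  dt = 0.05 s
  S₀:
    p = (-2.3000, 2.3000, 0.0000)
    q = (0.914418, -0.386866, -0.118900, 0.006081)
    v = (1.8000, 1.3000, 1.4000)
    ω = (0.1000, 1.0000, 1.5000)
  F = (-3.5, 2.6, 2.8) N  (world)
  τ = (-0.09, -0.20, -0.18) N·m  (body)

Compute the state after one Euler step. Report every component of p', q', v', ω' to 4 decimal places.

p + v·dt = (-2.2100, 2.3650, 0.0700)
v' = v + a·dt = (1.7125, 1.3650, 1.4700)
angular accel α = (-0.7500, -1.2031, -1.2400)
ω' = ω + α·dt = (0.0625, 0.9398, 1.4380)
q⊗(0,ω) = (0.1484651, -0.0929892, 1.4953251, 0.9966510)
updated quaternion q' = (0.9172, -0.3888, -0.0814, 0.0310)

p' = (-2.2100, 2.3650, 0.0700)
q' = (0.9172, -0.3888, -0.0814, 0.0310)
v' = (1.7125, 1.3650, 1.4700)
ω' = (0.0625, 0.9398, 1.4380)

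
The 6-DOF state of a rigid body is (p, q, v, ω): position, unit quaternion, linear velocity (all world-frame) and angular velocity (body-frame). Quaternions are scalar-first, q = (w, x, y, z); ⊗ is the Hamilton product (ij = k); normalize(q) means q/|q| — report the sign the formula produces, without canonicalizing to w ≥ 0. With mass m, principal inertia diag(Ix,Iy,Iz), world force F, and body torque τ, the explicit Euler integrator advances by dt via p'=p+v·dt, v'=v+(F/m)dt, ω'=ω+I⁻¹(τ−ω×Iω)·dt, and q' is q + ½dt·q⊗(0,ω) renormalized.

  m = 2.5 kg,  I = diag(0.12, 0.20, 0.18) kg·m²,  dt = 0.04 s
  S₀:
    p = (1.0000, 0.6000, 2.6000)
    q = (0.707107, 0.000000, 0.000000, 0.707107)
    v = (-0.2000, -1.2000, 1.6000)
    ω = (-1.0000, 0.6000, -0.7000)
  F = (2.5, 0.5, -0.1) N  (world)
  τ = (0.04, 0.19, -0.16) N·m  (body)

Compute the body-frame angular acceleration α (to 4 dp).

ω×(Iω) gyroscopic = (0.0084, -0.0420, -0.0480)
(τ − ω×Iω)/I = (0.2633, 1.1600, -0.6222)

α = (0.2633, 1.1600, -0.6222)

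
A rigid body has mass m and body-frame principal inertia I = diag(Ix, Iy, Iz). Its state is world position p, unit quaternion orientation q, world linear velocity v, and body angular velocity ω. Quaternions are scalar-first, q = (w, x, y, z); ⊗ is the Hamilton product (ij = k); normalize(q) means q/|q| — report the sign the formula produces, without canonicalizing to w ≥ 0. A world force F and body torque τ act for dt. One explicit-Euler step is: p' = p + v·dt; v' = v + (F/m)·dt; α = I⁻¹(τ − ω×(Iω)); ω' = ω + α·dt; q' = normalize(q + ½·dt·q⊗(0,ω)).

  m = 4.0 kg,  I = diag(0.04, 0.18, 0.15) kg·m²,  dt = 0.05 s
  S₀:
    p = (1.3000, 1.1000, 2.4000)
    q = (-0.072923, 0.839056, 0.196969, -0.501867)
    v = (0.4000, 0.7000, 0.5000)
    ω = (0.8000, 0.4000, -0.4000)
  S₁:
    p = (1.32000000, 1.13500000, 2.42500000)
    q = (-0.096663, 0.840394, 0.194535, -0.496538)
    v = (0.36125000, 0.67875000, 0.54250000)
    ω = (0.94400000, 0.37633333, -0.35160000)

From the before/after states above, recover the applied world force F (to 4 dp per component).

F = (-3.1000, -1.7000, 3.4000)

v₁ − v₀ = (-0.03875000, -0.02125000, 0.04250000)
applied force F = (-3.1000, -1.7000, 3.4000)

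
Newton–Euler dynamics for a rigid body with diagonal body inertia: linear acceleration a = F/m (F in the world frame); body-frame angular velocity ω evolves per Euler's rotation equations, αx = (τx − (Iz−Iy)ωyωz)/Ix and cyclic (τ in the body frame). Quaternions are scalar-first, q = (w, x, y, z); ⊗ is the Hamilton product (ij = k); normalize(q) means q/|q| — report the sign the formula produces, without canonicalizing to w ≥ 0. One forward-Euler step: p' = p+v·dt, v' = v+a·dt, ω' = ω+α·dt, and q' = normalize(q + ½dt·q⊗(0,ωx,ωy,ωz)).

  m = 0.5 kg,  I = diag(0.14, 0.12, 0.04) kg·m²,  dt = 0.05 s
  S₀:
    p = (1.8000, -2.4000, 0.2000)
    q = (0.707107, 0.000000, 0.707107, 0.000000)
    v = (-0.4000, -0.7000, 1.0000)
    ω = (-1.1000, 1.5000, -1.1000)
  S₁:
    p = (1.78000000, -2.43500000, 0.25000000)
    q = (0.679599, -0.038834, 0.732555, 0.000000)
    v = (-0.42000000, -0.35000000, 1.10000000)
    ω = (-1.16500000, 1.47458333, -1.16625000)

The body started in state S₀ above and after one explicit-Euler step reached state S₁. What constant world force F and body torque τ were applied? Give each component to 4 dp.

F = (-0.2000, 3.5000, 1.0000)
τ = (-0.0500, 0.0600, -0.0200)

Δv = v₁−v₀ = (-0.02000000, 0.35000000, 0.10000000)
F = m·Δv/dt = (-0.2000, 3.5000, 1.0000)
rate change Δω = (-0.06500000, -0.02541667, -0.06625000)
I·α + gyro = (-0.0500, 0.0600, -0.0200)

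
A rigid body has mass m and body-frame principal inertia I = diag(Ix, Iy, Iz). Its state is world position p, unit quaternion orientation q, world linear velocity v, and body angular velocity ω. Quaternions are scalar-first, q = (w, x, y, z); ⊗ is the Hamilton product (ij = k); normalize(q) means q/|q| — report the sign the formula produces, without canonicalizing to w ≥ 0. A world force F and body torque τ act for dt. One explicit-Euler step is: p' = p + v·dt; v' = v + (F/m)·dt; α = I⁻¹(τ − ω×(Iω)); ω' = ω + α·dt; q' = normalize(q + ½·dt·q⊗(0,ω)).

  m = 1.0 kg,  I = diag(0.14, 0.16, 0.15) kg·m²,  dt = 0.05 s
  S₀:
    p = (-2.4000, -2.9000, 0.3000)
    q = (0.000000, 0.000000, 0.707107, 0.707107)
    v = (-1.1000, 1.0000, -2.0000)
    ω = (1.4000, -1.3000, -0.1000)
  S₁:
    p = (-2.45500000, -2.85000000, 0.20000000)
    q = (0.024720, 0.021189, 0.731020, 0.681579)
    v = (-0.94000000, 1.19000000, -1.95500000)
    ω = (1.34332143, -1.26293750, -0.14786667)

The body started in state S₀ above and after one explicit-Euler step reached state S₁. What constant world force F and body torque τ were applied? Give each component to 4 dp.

F = (3.2000, 3.8000, 0.9000)
τ = (-0.1600, 0.1200, -0.1800)

Δv = v₁−v₀ = (0.16000000, 0.19000000, 0.04500000)
m·(v₁−v₀)/dt = (3.2000, 3.8000, 0.9000)
Δω = ω₁−ω₀ = (-0.05667857, 0.03706250, -0.04786667)
τ = I·(Δω/dt) + ω₀×(Iω₀) = (-0.1600, 0.1200, -0.1800)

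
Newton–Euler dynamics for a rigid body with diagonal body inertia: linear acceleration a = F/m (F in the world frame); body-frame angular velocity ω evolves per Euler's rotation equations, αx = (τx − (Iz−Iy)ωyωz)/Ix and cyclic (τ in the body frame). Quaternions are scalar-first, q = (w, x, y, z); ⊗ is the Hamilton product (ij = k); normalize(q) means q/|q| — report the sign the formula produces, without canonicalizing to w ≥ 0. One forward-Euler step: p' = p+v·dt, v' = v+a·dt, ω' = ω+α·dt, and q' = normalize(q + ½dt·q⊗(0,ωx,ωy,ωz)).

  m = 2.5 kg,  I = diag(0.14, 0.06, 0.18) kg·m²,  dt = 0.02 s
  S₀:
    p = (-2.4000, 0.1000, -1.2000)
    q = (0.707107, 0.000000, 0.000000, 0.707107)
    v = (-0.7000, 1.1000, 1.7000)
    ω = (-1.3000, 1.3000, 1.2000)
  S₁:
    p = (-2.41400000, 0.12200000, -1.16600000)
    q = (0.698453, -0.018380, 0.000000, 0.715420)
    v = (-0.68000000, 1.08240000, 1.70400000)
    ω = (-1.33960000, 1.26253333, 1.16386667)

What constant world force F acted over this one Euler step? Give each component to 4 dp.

v₁ − v₀ = (0.02000000, -0.01760000, 0.00400000)
F = m·Δv/dt = (2.5000, -2.2000, 0.5000)

F = (2.5000, -2.2000, 0.5000)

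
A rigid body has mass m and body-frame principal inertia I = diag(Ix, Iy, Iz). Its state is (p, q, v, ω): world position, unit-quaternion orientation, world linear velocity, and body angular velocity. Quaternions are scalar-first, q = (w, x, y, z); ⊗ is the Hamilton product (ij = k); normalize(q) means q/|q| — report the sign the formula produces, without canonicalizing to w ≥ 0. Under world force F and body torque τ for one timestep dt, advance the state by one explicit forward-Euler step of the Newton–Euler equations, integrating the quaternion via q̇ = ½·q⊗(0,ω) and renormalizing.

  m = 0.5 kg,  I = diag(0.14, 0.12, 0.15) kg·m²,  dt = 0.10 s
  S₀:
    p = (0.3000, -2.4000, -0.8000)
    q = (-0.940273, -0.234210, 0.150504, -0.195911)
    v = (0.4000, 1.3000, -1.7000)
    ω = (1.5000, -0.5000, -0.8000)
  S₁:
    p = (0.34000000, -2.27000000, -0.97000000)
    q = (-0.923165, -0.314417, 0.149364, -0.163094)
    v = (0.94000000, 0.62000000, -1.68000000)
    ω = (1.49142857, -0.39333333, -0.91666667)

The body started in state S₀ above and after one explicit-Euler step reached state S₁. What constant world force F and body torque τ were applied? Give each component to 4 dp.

ω₁ − ω₀ = (-0.00857143, 0.10666667, -0.11666667)
τ = I·(Δω/dt) + ω₀×(Iω₀) = (0.0000, 0.1400, -0.1600)
v₁ − v₀ = (0.54000000, -0.68000000, 0.02000000)
applied force F = (2.7000, -3.4000, 0.1000)

F = (2.7000, -3.4000, 0.1000)
τ = (0.0000, 0.1400, -0.1600)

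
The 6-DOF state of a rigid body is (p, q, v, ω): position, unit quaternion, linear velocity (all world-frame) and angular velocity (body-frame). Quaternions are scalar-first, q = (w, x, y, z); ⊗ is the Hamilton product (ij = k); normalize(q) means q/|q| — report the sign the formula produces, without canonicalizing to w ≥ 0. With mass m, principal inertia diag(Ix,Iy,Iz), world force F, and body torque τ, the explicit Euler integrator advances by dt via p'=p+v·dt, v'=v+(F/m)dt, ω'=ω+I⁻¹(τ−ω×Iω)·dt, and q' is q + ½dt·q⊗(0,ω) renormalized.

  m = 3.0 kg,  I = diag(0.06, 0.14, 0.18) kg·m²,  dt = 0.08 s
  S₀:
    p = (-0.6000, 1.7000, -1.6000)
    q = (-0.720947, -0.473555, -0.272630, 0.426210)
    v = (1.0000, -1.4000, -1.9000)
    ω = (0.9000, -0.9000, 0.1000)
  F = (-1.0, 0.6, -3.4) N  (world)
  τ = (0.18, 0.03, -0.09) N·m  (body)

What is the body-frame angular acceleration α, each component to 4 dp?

ω×(Iω) gyroscopic = (-0.0036, -0.0108, -0.0648)
α = I⁻¹(τ − ω×Iω) = (3.0600, 0.2914, -0.1400)

α = (3.0600, 0.2914, -0.1400)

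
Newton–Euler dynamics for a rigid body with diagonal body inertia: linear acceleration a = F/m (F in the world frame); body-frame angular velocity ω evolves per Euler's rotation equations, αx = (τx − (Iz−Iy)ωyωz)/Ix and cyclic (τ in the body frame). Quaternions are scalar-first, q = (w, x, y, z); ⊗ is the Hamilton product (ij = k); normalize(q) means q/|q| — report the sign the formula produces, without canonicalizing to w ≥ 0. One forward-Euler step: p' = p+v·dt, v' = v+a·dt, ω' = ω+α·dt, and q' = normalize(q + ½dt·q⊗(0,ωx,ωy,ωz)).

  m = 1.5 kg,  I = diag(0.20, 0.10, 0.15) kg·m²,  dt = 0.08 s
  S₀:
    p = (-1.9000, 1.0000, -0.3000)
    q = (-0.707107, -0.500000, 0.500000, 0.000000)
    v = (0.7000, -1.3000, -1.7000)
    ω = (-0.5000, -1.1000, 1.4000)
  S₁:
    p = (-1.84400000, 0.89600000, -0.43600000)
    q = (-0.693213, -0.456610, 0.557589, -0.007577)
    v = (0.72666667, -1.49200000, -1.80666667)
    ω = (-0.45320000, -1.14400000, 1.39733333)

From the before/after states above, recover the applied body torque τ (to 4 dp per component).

τ = (0.0400, -0.0900, -0.0600)

rate change Δω = (0.04680000, -0.04400000, -0.00266667)
applied torque τ = (0.0400, -0.0900, -0.0600)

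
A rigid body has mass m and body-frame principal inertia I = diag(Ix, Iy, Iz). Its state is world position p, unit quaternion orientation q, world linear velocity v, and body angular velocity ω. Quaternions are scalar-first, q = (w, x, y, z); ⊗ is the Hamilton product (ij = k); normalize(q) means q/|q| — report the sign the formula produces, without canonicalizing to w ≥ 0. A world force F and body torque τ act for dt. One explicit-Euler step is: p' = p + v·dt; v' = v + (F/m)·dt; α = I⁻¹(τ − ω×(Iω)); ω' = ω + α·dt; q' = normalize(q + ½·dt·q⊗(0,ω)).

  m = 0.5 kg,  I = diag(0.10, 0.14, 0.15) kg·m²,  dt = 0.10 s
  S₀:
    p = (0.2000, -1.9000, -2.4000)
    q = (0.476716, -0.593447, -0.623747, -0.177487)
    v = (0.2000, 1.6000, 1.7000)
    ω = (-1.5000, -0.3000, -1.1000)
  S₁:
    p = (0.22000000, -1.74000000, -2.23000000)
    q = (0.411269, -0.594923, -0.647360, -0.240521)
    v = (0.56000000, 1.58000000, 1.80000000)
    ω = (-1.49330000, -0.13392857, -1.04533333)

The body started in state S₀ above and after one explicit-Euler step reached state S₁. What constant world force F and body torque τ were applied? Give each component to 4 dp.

ω₁ − ω₀ = (0.00670000, 0.16607143, 0.05466667)
applied torque τ = (0.0100, 0.1500, 0.1000)
velocity change Δv = (0.36000000, -0.02000000, 0.10000000)
applied force F = (1.8000, -0.1000, 0.5000)

F = (1.8000, -0.1000, 0.5000)
τ = (0.0100, 0.1500, 0.1000)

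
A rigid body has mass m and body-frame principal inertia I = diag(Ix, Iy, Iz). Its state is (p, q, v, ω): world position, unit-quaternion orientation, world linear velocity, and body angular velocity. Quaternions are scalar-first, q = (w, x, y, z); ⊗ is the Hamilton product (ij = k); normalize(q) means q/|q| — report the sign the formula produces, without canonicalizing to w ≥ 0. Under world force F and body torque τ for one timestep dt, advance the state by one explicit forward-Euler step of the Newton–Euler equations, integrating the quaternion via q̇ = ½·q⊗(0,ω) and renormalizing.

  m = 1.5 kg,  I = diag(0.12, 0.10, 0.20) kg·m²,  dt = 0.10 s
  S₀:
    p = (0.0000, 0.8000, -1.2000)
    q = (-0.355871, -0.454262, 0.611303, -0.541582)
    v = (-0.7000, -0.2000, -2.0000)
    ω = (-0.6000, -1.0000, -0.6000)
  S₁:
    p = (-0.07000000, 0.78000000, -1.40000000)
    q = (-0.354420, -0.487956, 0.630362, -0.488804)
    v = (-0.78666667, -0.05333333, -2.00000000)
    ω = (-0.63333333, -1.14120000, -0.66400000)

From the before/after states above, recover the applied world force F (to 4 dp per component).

F = (-1.3000, 2.2000, 0.0000)

Δv = v₁−v₀ = (-0.08666667, 0.14666667, 0.00000000)
F = m·Δv/dt = (-1.3000, 2.2000, 0.0000)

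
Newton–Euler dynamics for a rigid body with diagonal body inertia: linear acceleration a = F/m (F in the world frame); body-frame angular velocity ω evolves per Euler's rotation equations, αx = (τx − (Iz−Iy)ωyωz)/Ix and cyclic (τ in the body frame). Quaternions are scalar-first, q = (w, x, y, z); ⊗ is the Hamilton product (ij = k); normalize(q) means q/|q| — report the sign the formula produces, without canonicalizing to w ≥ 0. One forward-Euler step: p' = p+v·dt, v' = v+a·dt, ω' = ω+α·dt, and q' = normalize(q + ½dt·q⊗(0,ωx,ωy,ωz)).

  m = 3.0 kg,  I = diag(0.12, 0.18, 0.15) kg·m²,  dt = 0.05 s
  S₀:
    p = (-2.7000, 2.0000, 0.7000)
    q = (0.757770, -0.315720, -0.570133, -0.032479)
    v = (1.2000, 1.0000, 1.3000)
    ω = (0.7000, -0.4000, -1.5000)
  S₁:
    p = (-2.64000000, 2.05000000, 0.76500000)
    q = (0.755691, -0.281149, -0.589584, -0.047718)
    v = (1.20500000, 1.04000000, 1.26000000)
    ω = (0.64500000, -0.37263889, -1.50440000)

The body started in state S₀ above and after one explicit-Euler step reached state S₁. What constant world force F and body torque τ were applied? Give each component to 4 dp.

F = (0.3000, 2.4000, -2.4000)
τ = (-0.1500, 0.1300, -0.0300)

v₁ − v₀ = (0.00500000, 0.04000000, -0.04000000)
m·(v₁−v₀)/dt = (0.3000, 2.4000, -2.4000)
ω₁ − ω₀ = (-0.05500000, 0.02736111, -0.00440000)
precession coupling = (-0.0180, 0.0315, -0.0168)
applied torque τ = (-0.1500, 0.1300, -0.0300)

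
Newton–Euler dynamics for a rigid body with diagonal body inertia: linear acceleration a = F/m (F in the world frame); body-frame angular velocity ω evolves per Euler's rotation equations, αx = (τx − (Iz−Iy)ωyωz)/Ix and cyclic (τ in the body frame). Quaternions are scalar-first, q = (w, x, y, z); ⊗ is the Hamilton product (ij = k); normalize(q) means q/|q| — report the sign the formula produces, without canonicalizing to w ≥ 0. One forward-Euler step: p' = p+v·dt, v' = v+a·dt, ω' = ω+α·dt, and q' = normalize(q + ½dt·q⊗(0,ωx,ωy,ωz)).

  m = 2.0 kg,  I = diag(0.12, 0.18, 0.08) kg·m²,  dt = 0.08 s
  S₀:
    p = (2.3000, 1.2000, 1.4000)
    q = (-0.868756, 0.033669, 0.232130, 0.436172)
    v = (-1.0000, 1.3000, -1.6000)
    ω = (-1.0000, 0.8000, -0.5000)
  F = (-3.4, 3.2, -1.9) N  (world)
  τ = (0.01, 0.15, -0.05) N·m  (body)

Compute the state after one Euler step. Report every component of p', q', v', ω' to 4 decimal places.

linear accel F/m = (-1.7000, 1.6000, -0.9500)
p' = p + v·dt = (2.2200, 1.3040, 1.2720)
v' = v + a·dt = (-1.1360, 1.4280, -1.6760)
(τ − ω×Iω)/I = (-0.2500, 0.7222, -0.0250)
new body rate ω' = (-1.0200, 0.8578, -0.5020)
2q̇ = q⊗(0,ω) = (0.0660510, 0.4037534, -1.1143423, 0.6934432)
updated quaternion q' = (-0.8648, 0.0497, 0.1873, 0.4632)

p' = (2.2200, 1.3040, 1.2720)
q' = (-0.8648, 0.0497, 0.1873, 0.4632)
v' = (-1.1360, 1.4280, -1.6760)
ω' = (-1.0200, 0.8578, -0.5020)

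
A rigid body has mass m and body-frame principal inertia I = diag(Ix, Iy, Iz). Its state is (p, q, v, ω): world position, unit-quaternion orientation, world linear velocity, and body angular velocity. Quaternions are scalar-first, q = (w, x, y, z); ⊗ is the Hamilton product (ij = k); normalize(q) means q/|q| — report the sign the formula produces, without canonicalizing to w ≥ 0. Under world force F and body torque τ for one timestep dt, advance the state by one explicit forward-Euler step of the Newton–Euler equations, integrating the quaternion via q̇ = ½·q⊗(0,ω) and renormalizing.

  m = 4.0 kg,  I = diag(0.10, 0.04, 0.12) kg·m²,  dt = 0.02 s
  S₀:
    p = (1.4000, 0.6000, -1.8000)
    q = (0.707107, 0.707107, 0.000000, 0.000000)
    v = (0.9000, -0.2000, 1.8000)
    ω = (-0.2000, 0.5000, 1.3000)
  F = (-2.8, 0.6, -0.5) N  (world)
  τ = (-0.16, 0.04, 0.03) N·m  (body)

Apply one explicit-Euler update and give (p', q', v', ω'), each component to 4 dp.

p' = (1.4180, 0.5960, -1.7640)
q' = (0.7085, 0.7056, -0.0057, 0.0127)
v' = (0.8860, -0.1970, 1.7975)
ω' = (-0.2424, 0.5174, 1.3040)

a = (-0.7000, 0.1500, -0.1250)
p' = p + v·dt = (1.4180, 0.5960, -1.7640)
new velocity v' = (0.8860, -0.1970, 1.7975)
angular accel α = (-2.1200, 0.8700, 0.2000)
ω' = ω + α·dt = (-0.2424, 0.5174, 1.3040)
2q̇ = q⊗(0,ω) = (0.1414214, -0.1414214, -0.5656856, 1.2727926)
q + ½dt·q⊗(0,ω), renormalized = (0.7085, 0.7056, -0.0057, 0.0127)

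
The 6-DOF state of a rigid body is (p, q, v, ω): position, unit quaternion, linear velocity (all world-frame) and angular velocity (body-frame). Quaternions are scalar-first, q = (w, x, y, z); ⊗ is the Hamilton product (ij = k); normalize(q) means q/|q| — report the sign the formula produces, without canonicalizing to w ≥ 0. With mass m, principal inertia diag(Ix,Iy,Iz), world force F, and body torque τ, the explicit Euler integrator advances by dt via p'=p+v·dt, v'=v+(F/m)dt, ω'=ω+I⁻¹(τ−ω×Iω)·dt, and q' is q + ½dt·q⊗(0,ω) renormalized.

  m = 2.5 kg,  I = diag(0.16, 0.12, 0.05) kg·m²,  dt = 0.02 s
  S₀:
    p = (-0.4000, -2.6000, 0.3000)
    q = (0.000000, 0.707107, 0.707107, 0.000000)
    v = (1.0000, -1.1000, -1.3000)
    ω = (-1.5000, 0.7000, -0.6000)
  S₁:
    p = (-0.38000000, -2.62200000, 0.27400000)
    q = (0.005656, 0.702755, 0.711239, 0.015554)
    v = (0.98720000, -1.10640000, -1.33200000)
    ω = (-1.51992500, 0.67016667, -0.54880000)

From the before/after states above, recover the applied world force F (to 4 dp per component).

F = (-1.6000, -0.8000, -4.0000)

velocity change Δv = (-0.01280000, -0.00640000, -0.03200000)
F = m·Δv/dt = (-1.6000, -0.8000, -4.0000)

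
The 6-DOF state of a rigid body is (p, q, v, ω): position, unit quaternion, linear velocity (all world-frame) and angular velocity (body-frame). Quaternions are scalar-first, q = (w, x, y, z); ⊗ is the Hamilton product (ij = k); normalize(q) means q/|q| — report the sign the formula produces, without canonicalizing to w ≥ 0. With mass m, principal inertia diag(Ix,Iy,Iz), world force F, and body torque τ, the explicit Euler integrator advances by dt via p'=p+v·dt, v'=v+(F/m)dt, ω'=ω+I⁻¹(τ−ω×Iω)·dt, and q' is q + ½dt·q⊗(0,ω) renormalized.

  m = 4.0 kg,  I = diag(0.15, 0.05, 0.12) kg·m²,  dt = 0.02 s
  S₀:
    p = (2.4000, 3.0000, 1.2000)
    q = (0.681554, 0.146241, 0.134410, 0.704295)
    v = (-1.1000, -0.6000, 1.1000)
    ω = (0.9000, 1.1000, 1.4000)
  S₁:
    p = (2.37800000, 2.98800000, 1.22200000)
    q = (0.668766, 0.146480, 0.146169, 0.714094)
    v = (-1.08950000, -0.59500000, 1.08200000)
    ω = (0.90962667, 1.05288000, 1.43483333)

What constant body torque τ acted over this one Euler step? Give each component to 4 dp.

τ = (0.1800, -0.0800, 0.1100)

Δω = ω₁−ω₀ = (0.00962667, -0.04712000, 0.03483333)
gyro term ω₀×Iω₀ = (0.1078, 0.0378, -0.0990)
τ = I·(Δω/dt) + ω₀×(Iω₀) = (0.1800, -0.0800, 0.1100)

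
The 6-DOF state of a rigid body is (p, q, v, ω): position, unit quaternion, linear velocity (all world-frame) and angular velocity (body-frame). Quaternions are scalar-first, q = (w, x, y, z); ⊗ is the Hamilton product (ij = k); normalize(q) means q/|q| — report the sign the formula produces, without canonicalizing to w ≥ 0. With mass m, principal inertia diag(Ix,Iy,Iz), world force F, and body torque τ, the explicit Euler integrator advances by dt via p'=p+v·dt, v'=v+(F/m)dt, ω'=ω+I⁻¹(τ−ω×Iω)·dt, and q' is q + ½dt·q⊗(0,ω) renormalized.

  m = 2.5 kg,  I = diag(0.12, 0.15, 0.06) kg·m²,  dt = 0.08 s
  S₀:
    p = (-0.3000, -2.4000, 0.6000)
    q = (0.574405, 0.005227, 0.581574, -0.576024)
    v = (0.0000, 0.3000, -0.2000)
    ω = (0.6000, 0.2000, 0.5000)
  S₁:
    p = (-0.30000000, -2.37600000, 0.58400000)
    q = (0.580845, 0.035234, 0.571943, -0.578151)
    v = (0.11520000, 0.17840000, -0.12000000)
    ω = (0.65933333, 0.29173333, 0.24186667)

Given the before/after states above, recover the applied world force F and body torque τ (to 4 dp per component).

F = (3.6000, -3.8000, 2.5000)
τ = (0.0800, 0.1900, -0.1900)

velocity change Δv = (0.11520000, -0.12160000, 0.08000000)
F = m·Δv/dt = (3.6000, -3.8000, 2.5000)
ω₁ − ω₀ = (0.05933333, 0.09173333, -0.25813333)
applied torque τ = (0.0800, 0.1900, -0.1900)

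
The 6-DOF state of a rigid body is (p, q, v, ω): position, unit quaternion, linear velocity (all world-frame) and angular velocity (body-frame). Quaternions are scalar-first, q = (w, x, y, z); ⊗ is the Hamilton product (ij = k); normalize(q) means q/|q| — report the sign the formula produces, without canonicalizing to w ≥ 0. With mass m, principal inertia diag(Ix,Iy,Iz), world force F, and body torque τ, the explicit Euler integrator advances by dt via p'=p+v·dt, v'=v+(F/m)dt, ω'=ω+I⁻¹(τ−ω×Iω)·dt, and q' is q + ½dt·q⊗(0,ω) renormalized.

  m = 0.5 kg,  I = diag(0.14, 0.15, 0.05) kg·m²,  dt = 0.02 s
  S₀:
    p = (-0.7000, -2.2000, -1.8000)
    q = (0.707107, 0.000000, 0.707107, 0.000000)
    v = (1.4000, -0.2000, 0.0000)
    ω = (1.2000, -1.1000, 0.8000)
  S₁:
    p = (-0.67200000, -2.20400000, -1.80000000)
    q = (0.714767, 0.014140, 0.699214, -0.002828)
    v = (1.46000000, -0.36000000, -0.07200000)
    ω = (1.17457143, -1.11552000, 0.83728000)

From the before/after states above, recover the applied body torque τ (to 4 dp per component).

τ = (-0.0900, -0.0300, 0.0800)

rate change Δω = (-0.02542857, -0.01552000, 0.03728000)
I·α + gyro = (-0.0900, -0.0300, 0.0800)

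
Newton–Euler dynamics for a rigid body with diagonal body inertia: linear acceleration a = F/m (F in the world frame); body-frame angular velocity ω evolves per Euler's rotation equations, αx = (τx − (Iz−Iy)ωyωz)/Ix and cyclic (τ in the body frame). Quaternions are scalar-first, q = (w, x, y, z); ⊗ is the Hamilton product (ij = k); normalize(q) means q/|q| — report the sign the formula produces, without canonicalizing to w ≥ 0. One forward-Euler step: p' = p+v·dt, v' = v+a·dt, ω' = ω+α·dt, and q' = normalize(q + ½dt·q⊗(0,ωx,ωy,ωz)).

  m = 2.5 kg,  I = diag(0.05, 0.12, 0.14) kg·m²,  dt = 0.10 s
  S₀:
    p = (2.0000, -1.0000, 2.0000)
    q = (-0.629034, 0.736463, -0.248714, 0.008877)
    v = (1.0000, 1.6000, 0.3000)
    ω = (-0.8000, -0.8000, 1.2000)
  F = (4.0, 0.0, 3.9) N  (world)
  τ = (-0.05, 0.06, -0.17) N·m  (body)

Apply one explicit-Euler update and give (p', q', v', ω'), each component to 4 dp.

(τ − ω×Iω)/I = (-0.6160, -0.2200, -1.5343)
ω' = ω + α·dt = (-0.8616, -0.8220, 1.0466)
Hamilton product q⊗(0,ω) = (0.3795468, 0.2118720, -0.3876300, -1.5429824)
updated quaternion q' = (-0.6080, 0.7445, -0.2672, -0.0680)
a = F/m = (1.6000, 0.0000, 1.5600)
p' = p + v·dt = (2.1000, -0.8400, 2.0300)
v' = v + a·dt = (1.1600, 1.6000, 0.4560)

p' = (2.1000, -0.8400, 2.0300)
q' = (-0.6080, 0.7445, -0.2672, -0.0680)
v' = (1.1600, 1.6000, 0.4560)
ω' = (-0.8616, -0.8220, 1.0466)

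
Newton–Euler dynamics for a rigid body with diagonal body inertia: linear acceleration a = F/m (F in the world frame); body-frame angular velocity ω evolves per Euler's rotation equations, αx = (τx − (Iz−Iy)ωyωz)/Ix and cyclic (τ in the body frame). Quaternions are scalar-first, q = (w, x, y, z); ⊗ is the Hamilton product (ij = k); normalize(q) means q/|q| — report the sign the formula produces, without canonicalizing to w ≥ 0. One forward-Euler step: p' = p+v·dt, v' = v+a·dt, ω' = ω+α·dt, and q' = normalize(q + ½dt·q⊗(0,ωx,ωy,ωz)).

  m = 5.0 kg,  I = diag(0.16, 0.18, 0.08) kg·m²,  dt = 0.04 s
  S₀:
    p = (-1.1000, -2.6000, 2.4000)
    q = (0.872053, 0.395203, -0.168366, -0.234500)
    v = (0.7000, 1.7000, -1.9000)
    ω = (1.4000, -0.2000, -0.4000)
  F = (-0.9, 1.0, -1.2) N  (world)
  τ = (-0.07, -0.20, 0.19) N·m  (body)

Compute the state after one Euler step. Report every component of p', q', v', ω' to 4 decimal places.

precession coupling ω×(Iω) = (-0.0080, -0.0448, -0.0056)
α = I⁻¹(τ − ω×Iω) = (-0.3875, -0.8622, 2.4450)
new body rate ω' = (1.3845, -0.2345, -0.3022)
q⊗(0,ω) = (-0.6807574, 1.2413206, -0.3446294, -0.1921494)
q' = normalize(q + ½dt·q⊗(0,ω)) = (0.8581, 0.4198, -0.1752, -0.2382)
a = (-0.1800, 0.2000, -0.2400)
new position p' = (-1.0720, -2.5320, 2.3240)
v + (F/m)dt = (0.6928, 1.7080, -1.9096)

p' = (-1.0720, -2.5320, 2.3240)
q' = (0.8581, 0.4198, -0.1752, -0.2382)
v' = (0.6928, 1.7080, -1.9096)
ω' = (1.3845, -0.2345, -0.3022)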